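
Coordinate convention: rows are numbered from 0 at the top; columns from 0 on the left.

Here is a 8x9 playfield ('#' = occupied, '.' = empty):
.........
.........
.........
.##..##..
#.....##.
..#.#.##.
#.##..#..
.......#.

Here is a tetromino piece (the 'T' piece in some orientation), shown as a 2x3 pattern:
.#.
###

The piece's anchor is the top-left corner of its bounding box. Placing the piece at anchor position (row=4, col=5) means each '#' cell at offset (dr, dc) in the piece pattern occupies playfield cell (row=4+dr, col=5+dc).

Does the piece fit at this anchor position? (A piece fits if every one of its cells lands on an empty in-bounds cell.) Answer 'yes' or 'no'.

Answer: no

Derivation:
Check each piece cell at anchor (4, 5):
  offset (0,1) -> (4,6): occupied ('#') -> FAIL
  offset (1,0) -> (5,5): empty -> OK
  offset (1,1) -> (5,6): occupied ('#') -> FAIL
  offset (1,2) -> (5,7): occupied ('#') -> FAIL
All cells valid: no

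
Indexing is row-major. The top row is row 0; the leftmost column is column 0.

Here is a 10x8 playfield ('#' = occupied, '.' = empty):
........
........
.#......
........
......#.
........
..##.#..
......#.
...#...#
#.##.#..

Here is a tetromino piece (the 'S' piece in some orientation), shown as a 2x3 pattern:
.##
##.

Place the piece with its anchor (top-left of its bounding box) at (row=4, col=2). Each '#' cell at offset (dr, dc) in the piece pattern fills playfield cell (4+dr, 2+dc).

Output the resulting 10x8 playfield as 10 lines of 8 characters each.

Answer: ........
........
.#......
........
...##.#.
..##....
..##.#..
......#.
...#...#
#.##.#..

Derivation:
Fill (4+0,2+1) = (4,3)
Fill (4+0,2+2) = (4,4)
Fill (4+1,2+0) = (5,2)
Fill (4+1,2+1) = (5,3)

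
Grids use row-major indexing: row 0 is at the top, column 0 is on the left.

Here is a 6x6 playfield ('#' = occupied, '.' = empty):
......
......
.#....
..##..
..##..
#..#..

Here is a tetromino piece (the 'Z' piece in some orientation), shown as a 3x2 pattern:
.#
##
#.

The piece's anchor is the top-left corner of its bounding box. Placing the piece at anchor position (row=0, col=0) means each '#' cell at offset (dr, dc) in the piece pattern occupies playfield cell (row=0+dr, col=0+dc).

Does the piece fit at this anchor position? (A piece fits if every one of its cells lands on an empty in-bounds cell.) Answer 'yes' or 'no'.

Check each piece cell at anchor (0, 0):
  offset (0,1) -> (0,1): empty -> OK
  offset (1,0) -> (1,0): empty -> OK
  offset (1,1) -> (1,1): empty -> OK
  offset (2,0) -> (2,0): empty -> OK
All cells valid: yes

Answer: yes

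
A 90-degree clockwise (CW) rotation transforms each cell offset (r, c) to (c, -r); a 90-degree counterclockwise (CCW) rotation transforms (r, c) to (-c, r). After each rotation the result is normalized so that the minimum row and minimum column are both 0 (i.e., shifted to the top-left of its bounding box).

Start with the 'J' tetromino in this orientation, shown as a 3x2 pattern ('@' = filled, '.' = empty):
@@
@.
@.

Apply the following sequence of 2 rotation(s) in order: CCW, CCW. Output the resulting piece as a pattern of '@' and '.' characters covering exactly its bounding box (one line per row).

Start:
@@
@.
@.
After rotation 1 (CCW):
@..
@@@
After rotation 2 (CCW):
.@
.@
@@

Answer: .@
.@
@@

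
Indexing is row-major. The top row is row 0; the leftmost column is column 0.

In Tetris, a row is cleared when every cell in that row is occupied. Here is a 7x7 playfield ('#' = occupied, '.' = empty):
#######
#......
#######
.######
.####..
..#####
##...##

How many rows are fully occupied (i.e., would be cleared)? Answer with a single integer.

Answer: 2

Derivation:
Check each row:
  row 0: 0 empty cells -> FULL (clear)
  row 1: 6 empty cells -> not full
  row 2: 0 empty cells -> FULL (clear)
  row 3: 1 empty cell -> not full
  row 4: 3 empty cells -> not full
  row 5: 2 empty cells -> not full
  row 6: 3 empty cells -> not full
Total rows cleared: 2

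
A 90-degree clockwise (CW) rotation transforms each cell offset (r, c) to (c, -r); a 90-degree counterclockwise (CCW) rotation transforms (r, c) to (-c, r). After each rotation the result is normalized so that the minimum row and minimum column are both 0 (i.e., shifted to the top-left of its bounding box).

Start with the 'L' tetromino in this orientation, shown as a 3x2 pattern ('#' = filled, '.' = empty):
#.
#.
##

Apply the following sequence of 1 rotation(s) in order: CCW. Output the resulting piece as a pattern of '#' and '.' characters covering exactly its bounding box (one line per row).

Answer: ..#
###

Derivation:
Start:
#.
#.
##
After rotation 1 (CCW):
..#
###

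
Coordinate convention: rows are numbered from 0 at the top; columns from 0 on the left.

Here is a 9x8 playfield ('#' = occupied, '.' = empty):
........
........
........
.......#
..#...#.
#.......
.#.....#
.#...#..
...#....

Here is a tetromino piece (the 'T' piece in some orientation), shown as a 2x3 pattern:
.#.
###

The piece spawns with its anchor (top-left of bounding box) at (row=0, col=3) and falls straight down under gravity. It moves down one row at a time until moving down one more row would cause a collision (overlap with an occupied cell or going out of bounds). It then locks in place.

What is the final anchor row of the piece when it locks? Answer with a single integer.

Answer: 5

Derivation:
Spawn at (row=0, col=3). Try each row:
  row 0: fits
  row 1: fits
  row 2: fits
  row 3: fits
  row 4: fits
  row 5: fits
  row 6: blocked -> lock at row 5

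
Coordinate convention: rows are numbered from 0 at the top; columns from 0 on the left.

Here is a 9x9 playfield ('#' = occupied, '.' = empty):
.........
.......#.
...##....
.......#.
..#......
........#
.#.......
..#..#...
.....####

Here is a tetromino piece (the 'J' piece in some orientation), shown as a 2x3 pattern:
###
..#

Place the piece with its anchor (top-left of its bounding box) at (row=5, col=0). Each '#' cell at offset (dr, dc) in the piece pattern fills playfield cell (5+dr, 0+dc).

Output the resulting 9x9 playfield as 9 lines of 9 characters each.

Fill (5+0,0+0) = (5,0)
Fill (5+0,0+1) = (5,1)
Fill (5+0,0+2) = (5,2)
Fill (5+1,0+2) = (6,2)

Answer: .........
.......#.
...##....
.......#.
..#......
###.....#
.##......
..#..#...
.....####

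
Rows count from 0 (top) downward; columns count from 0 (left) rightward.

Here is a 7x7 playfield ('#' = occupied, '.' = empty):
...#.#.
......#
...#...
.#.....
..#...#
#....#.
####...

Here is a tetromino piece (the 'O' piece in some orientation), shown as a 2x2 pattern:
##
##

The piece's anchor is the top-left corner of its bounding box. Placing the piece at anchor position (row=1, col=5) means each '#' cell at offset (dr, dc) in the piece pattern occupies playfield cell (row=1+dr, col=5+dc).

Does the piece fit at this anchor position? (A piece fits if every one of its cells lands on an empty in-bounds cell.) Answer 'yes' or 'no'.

Answer: no

Derivation:
Check each piece cell at anchor (1, 5):
  offset (0,0) -> (1,5): empty -> OK
  offset (0,1) -> (1,6): occupied ('#') -> FAIL
  offset (1,0) -> (2,5): empty -> OK
  offset (1,1) -> (2,6): empty -> OK
All cells valid: no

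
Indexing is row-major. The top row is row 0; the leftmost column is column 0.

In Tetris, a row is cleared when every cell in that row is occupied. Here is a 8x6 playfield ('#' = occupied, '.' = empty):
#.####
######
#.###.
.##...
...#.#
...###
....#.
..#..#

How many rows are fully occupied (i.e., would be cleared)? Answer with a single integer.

Answer: 1

Derivation:
Check each row:
  row 0: 1 empty cell -> not full
  row 1: 0 empty cells -> FULL (clear)
  row 2: 2 empty cells -> not full
  row 3: 4 empty cells -> not full
  row 4: 4 empty cells -> not full
  row 5: 3 empty cells -> not full
  row 6: 5 empty cells -> not full
  row 7: 4 empty cells -> not full
Total rows cleared: 1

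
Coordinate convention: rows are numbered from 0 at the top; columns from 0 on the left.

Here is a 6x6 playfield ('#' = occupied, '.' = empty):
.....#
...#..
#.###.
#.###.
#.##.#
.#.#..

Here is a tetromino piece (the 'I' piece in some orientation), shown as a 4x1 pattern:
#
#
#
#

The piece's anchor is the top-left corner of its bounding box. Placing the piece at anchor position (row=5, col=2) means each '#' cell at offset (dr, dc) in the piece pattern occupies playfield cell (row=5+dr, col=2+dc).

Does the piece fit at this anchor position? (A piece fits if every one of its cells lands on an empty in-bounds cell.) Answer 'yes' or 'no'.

Answer: no

Derivation:
Check each piece cell at anchor (5, 2):
  offset (0,0) -> (5,2): empty -> OK
  offset (1,0) -> (6,2): out of bounds -> FAIL
  offset (2,0) -> (7,2): out of bounds -> FAIL
  offset (3,0) -> (8,2): out of bounds -> FAIL
All cells valid: no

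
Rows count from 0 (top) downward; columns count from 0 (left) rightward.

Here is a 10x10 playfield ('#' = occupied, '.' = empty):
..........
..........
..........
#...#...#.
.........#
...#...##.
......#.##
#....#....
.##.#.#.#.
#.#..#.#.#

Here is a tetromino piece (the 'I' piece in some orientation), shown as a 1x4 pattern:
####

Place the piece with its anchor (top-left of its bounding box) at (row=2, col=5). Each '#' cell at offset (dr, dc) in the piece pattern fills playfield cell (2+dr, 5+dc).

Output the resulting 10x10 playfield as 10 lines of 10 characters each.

Answer: ..........
..........
.....####.
#...#...#.
.........#
...#...##.
......#.##
#....#....
.##.#.#.#.
#.#..#.#.#

Derivation:
Fill (2+0,5+0) = (2,5)
Fill (2+0,5+1) = (2,6)
Fill (2+0,5+2) = (2,7)
Fill (2+0,5+3) = (2,8)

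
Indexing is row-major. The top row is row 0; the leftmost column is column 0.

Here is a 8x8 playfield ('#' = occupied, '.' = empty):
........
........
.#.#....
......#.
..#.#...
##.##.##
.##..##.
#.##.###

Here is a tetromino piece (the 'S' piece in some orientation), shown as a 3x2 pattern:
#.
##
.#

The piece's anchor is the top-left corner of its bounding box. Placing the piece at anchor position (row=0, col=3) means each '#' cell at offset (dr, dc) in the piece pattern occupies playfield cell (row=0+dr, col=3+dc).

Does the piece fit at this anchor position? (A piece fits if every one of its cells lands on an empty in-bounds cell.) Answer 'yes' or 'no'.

Answer: yes

Derivation:
Check each piece cell at anchor (0, 3):
  offset (0,0) -> (0,3): empty -> OK
  offset (1,0) -> (1,3): empty -> OK
  offset (1,1) -> (1,4): empty -> OK
  offset (2,1) -> (2,4): empty -> OK
All cells valid: yes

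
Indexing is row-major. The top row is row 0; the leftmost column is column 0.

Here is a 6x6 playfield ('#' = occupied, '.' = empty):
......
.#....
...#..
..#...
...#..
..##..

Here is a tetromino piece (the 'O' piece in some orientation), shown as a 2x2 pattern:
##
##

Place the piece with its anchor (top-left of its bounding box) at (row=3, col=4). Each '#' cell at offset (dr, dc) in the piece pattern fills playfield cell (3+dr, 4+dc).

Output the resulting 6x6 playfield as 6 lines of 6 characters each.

Fill (3+0,4+0) = (3,4)
Fill (3+0,4+1) = (3,5)
Fill (3+1,4+0) = (4,4)
Fill (3+1,4+1) = (4,5)

Answer: ......
.#....
...#..
..#.##
...###
..##..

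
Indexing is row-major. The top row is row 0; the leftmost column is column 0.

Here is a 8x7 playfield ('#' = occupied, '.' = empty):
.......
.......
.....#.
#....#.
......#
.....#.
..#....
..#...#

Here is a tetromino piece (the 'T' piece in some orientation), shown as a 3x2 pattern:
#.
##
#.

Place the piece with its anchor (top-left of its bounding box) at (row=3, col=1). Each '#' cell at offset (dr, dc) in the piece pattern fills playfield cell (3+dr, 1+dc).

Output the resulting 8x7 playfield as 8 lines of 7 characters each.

Fill (3+0,1+0) = (3,1)
Fill (3+1,1+0) = (4,1)
Fill (3+1,1+1) = (4,2)
Fill (3+2,1+0) = (5,1)

Answer: .......
.......
.....#.
##...#.
.##...#
.#...#.
..#....
..#...#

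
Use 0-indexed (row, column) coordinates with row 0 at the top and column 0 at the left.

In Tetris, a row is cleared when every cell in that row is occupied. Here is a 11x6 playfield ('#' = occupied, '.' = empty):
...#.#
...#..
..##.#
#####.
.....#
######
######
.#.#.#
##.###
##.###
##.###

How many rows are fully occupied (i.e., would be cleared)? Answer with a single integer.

Answer: 2

Derivation:
Check each row:
  row 0: 4 empty cells -> not full
  row 1: 5 empty cells -> not full
  row 2: 3 empty cells -> not full
  row 3: 1 empty cell -> not full
  row 4: 5 empty cells -> not full
  row 5: 0 empty cells -> FULL (clear)
  row 6: 0 empty cells -> FULL (clear)
  row 7: 3 empty cells -> not full
  row 8: 1 empty cell -> not full
  row 9: 1 empty cell -> not full
  row 10: 1 empty cell -> not full
Total rows cleared: 2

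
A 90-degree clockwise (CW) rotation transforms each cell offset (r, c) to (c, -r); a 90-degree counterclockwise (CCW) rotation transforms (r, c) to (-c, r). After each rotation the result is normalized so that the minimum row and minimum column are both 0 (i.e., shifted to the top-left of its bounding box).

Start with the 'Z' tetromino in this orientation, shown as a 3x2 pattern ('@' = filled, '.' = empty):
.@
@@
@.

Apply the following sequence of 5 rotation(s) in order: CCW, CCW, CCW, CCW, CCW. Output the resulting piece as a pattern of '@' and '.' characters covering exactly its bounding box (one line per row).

Answer: @@.
.@@

Derivation:
Start:
.@
@@
@.
After rotation 1 (CCW):
@@.
.@@
After rotation 2 (CCW):
.@
@@
@.
After rotation 3 (CCW):
@@.
.@@
After rotation 4 (CCW):
.@
@@
@.
After rotation 5 (CCW):
@@.
.@@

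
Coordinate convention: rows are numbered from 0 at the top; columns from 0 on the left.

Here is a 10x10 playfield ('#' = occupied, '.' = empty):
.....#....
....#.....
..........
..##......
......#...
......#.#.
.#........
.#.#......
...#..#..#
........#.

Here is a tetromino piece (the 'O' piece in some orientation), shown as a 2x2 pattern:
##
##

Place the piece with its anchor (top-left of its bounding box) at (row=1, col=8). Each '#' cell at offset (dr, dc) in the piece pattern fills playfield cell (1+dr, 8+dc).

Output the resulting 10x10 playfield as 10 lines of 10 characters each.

Fill (1+0,8+0) = (1,8)
Fill (1+0,8+1) = (1,9)
Fill (1+1,8+0) = (2,8)
Fill (1+1,8+1) = (2,9)

Answer: .....#....
....#...##
........##
..##......
......#...
......#.#.
.#........
.#.#......
...#..#..#
........#.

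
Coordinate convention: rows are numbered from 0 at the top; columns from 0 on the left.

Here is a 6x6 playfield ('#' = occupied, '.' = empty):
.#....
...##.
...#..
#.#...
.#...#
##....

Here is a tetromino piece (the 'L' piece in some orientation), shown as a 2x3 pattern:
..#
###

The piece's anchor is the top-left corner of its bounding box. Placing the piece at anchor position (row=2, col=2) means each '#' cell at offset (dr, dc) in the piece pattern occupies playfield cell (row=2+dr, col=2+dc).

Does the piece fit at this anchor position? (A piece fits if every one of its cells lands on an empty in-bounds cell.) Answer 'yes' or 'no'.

Answer: no

Derivation:
Check each piece cell at anchor (2, 2):
  offset (0,2) -> (2,4): empty -> OK
  offset (1,0) -> (3,2): occupied ('#') -> FAIL
  offset (1,1) -> (3,3): empty -> OK
  offset (1,2) -> (3,4): empty -> OK
All cells valid: no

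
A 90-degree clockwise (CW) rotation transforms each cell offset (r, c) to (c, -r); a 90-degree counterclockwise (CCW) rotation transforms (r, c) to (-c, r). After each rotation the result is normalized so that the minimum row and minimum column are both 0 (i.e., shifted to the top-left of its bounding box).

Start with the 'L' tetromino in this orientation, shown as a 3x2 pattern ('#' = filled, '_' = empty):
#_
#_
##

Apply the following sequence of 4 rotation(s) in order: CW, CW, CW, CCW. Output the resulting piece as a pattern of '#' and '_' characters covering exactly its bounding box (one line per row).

Start:
#_
#_
##
After rotation 1 (CW):
###
#__
After rotation 2 (CW):
##
_#
_#
After rotation 3 (CW):
__#
###
After rotation 4 (CCW):
##
_#
_#

Answer: ##
_#
_#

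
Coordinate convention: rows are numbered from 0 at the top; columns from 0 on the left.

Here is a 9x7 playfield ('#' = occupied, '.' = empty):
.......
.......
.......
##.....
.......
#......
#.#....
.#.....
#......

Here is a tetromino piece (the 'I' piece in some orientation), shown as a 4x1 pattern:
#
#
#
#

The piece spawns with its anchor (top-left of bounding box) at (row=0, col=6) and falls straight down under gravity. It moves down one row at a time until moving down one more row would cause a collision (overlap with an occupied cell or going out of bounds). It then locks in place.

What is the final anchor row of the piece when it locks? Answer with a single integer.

Spawn at (row=0, col=6). Try each row:
  row 0: fits
  row 1: fits
  row 2: fits
  row 3: fits
  row 4: fits
  row 5: fits
  row 6: blocked -> lock at row 5

Answer: 5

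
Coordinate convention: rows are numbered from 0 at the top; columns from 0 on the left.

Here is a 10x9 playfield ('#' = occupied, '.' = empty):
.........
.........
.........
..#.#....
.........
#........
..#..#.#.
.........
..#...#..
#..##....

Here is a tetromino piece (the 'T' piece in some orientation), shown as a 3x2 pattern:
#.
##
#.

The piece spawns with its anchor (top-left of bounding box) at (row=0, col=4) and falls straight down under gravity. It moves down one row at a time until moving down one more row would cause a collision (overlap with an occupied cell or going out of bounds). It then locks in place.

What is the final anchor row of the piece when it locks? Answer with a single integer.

Spawn at (row=0, col=4). Try each row:
  row 0: fits
  row 1: blocked -> lock at row 0

Answer: 0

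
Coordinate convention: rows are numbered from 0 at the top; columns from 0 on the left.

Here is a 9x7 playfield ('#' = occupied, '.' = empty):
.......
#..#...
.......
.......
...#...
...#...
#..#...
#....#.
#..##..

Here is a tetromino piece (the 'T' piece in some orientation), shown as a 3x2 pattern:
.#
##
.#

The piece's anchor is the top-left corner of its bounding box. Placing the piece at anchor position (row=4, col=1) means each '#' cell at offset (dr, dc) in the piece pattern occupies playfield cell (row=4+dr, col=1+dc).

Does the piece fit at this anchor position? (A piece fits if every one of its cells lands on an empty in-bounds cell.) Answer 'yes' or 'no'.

Answer: yes

Derivation:
Check each piece cell at anchor (4, 1):
  offset (0,1) -> (4,2): empty -> OK
  offset (1,0) -> (5,1): empty -> OK
  offset (1,1) -> (5,2): empty -> OK
  offset (2,1) -> (6,2): empty -> OK
All cells valid: yes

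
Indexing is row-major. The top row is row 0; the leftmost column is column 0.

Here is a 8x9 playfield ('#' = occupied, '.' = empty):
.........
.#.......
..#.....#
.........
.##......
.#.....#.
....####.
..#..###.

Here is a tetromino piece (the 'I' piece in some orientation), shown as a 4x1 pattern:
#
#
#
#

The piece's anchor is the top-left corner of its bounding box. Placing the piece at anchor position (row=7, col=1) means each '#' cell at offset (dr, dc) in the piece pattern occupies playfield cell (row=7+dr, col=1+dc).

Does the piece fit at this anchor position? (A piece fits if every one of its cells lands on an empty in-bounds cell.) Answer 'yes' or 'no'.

Check each piece cell at anchor (7, 1):
  offset (0,0) -> (7,1): empty -> OK
  offset (1,0) -> (8,1): out of bounds -> FAIL
  offset (2,0) -> (9,1): out of bounds -> FAIL
  offset (3,0) -> (10,1): out of bounds -> FAIL
All cells valid: no

Answer: no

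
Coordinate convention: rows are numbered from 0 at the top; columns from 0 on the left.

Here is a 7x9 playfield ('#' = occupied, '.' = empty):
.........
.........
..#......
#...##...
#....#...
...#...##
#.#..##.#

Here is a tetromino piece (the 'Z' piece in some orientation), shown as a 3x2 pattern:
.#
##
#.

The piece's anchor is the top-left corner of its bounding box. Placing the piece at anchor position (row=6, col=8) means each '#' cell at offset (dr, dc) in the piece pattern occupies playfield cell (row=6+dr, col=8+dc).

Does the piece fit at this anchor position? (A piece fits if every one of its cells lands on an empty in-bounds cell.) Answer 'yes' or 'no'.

Answer: no

Derivation:
Check each piece cell at anchor (6, 8):
  offset (0,1) -> (6,9): out of bounds -> FAIL
  offset (1,0) -> (7,8): out of bounds -> FAIL
  offset (1,1) -> (7,9): out of bounds -> FAIL
  offset (2,0) -> (8,8): out of bounds -> FAIL
All cells valid: no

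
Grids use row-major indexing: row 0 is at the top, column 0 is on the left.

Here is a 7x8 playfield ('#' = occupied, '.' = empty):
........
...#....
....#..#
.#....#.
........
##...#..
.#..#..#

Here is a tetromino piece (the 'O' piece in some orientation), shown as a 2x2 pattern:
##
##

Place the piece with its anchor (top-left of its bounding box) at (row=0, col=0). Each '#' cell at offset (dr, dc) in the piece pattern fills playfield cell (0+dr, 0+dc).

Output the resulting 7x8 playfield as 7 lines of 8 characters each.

Answer: ##......
##.#....
....#..#
.#....#.
........
##...#..
.#..#..#

Derivation:
Fill (0+0,0+0) = (0,0)
Fill (0+0,0+1) = (0,1)
Fill (0+1,0+0) = (1,0)
Fill (0+1,0+1) = (1,1)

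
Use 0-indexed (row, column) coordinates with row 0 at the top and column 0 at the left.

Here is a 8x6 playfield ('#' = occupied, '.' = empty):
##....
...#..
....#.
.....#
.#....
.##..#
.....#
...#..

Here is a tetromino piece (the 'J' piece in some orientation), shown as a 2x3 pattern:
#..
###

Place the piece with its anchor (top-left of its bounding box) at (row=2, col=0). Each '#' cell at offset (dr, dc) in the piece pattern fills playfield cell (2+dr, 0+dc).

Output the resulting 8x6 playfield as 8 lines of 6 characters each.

Fill (2+0,0+0) = (2,0)
Fill (2+1,0+0) = (3,0)
Fill (2+1,0+1) = (3,1)
Fill (2+1,0+2) = (3,2)

Answer: ##....
...#..
#...#.
###..#
.#....
.##..#
.....#
...#..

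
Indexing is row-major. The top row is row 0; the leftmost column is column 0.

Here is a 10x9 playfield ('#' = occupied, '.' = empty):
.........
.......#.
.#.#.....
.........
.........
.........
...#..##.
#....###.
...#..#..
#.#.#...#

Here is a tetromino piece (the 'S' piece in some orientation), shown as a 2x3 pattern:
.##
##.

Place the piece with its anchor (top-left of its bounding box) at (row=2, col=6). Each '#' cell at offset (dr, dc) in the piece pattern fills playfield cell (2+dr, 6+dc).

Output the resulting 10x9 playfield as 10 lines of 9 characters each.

Fill (2+0,6+1) = (2,7)
Fill (2+0,6+2) = (2,8)
Fill (2+1,6+0) = (3,6)
Fill (2+1,6+1) = (3,7)

Answer: .........
.......#.
.#.#...##
......##.
.........
.........
...#..##.
#....###.
...#..#..
#.#.#...#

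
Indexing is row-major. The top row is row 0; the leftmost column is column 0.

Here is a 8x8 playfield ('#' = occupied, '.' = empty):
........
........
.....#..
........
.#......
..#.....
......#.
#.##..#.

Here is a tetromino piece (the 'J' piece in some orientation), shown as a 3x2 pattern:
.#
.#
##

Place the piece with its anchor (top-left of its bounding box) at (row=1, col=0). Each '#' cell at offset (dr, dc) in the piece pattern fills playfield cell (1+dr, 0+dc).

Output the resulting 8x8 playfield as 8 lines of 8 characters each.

Fill (1+0,0+1) = (1,1)
Fill (1+1,0+1) = (2,1)
Fill (1+2,0+0) = (3,0)
Fill (1+2,0+1) = (3,1)

Answer: ........
.#......
.#...#..
##......
.#......
..#.....
......#.
#.##..#.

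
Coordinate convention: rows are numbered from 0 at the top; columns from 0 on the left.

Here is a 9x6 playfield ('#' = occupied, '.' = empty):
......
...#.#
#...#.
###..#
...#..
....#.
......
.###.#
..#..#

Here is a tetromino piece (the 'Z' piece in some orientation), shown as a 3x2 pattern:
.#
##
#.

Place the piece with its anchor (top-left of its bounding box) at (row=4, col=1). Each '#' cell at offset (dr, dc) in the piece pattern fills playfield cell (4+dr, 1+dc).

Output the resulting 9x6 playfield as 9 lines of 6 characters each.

Fill (4+0,1+1) = (4,2)
Fill (4+1,1+0) = (5,1)
Fill (4+1,1+1) = (5,2)
Fill (4+2,1+0) = (6,1)

Answer: ......
...#.#
#...#.
###..#
..##..
.##.#.
.#....
.###.#
..#..#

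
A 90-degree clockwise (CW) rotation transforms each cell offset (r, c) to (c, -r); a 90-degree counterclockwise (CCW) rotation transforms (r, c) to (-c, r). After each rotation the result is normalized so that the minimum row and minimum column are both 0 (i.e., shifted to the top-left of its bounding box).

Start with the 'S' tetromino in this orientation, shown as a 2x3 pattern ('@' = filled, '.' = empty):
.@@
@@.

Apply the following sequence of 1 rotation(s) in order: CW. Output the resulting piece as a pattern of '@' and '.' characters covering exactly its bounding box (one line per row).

Start:
.@@
@@.
After rotation 1 (CW):
@.
@@
.@

Answer: @.
@@
.@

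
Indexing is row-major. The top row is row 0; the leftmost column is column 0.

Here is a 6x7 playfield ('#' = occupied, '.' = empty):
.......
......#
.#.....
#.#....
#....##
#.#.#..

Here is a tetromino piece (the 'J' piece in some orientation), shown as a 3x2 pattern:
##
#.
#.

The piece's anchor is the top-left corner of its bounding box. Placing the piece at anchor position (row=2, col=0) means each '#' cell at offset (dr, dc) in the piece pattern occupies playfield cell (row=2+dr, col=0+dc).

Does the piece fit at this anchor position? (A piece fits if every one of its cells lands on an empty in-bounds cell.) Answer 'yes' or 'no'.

Answer: no

Derivation:
Check each piece cell at anchor (2, 0):
  offset (0,0) -> (2,0): empty -> OK
  offset (0,1) -> (2,1): occupied ('#') -> FAIL
  offset (1,0) -> (3,0): occupied ('#') -> FAIL
  offset (2,0) -> (4,0): occupied ('#') -> FAIL
All cells valid: no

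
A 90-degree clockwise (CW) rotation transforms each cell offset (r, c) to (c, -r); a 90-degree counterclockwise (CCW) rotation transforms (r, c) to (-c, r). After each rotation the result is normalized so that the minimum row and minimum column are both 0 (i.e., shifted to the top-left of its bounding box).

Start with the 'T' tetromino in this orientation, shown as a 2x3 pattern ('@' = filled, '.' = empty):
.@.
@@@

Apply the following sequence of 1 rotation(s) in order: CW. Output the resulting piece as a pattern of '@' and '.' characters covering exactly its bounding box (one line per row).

Start:
.@.
@@@
After rotation 1 (CW):
@.
@@
@.

Answer: @.
@@
@.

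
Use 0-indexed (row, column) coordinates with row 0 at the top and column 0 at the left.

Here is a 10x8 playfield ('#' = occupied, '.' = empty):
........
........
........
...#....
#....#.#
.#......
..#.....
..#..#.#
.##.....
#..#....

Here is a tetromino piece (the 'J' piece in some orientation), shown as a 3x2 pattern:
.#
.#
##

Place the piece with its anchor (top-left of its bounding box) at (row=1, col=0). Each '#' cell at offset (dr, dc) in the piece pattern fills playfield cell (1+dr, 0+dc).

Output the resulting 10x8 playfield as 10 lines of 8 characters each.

Answer: ........
.#......
.#......
##.#....
#....#.#
.#......
..#.....
..#..#.#
.##.....
#..#....

Derivation:
Fill (1+0,0+1) = (1,1)
Fill (1+1,0+1) = (2,1)
Fill (1+2,0+0) = (3,0)
Fill (1+2,0+1) = (3,1)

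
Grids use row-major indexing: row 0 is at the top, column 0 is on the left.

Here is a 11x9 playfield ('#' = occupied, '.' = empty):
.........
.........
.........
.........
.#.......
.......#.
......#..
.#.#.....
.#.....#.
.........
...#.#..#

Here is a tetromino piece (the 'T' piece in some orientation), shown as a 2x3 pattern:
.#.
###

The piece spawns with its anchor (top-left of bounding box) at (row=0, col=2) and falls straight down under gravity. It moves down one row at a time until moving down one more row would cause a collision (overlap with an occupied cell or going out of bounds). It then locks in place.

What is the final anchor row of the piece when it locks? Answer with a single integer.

Answer: 5

Derivation:
Spawn at (row=0, col=2). Try each row:
  row 0: fits
  row 1: fits
  row 2: fits
  row 3: fits
  row 4: fits
  row 5: fits
  row 6: blocked -> lock at row 5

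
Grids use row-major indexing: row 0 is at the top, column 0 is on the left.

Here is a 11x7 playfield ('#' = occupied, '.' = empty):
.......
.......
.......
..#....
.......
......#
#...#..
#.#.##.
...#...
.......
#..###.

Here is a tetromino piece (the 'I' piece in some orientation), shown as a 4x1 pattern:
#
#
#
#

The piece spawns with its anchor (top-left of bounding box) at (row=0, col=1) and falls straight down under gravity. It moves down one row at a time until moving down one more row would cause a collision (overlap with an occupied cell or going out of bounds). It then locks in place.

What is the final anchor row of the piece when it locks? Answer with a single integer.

Answer: 7

Derivation:
Spawn at (row=0, col=1). Try each row:
  row 0: fits
  row 1: fits
  row 2: fits
  row 3: fits
  row 4: fits
  row 5: fits
  row 6: fits
  row 7: fits
  row 8: blocked -> lock at row 7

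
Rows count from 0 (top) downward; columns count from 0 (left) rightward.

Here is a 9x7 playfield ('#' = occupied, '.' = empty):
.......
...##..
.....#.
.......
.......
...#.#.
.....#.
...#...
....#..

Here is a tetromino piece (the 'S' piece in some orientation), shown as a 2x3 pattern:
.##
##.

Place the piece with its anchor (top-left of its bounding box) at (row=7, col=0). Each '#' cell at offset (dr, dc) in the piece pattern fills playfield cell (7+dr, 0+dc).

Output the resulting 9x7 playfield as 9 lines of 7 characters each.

Answer: .......
...##..
.....#.
.......
.......
...#.#.
.....#.
.###...
##..#..

Derivation:
Fill (7+0,0+1) = (7,1)
Fill (7+0,0+2) = (7,2)
Fill (7+1,0+0) = (8,0)
Fill (7+1,0+1) = (8,1)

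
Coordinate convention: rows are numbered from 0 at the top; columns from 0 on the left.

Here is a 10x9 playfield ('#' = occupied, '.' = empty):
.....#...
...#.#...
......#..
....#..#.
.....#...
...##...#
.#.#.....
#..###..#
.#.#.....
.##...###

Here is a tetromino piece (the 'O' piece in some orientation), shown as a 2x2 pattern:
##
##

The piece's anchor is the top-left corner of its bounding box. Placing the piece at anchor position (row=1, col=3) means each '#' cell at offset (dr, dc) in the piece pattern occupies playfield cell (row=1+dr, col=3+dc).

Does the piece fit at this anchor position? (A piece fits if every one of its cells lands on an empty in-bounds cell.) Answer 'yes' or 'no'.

Answer: no

Derivation:
Check each piece cell at anchor (1, 3):
  offset (0,0) -> (1,3): occupied ('#') -> FAIL
  offset (0,1) -> (1,4): empty -> OK
  offset (1,0) -> (2,3): empty -> OK
  offset (1,1) -> (2,4): empty -> OK
All cells valid: no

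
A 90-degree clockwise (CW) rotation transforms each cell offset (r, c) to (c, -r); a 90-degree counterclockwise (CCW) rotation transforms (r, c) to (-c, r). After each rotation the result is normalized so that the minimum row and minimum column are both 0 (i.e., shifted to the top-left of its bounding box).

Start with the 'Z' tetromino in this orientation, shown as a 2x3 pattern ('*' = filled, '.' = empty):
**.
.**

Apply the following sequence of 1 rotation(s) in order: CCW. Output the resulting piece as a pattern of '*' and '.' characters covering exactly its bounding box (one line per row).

Start:
**.
.**
After rotation 1 (CCW):
.*
**
*.

Answer: .*
**
*.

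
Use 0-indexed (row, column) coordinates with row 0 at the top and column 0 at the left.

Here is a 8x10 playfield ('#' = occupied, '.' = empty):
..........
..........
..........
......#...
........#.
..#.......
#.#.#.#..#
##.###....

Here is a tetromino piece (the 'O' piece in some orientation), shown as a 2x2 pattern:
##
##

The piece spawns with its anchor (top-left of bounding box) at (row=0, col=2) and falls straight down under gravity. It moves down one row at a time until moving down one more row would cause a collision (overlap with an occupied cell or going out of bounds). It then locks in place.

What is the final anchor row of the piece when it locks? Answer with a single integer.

Answer: 3

Derivation:
Spawn at (row=0, col=2). Try each row:
  row 0: fits
  row 1: fits
  row 2: fits
  row 3: fits
  row 4: blocked -> lock at row 3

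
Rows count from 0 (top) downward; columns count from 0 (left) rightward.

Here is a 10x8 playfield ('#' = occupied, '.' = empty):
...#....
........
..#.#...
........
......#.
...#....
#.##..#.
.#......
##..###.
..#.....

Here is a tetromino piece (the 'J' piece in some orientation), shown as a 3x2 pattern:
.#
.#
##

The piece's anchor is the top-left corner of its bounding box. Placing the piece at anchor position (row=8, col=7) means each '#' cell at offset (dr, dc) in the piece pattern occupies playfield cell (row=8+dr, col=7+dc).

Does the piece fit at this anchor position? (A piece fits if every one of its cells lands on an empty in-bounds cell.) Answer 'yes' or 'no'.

Answer: no

Derivation:
Check each piece cell at anchor (8, 7):
  offset (0,1) -> (8,8): out of bounds -> FAIL
  offset (1,1) -> (9,8): out of bounds -> FAIL
  offset (2,0) -> (10,7): out of bounds -> FAIL
  offset (2,1) -> (10,8): out of bounds -> FAIL
All cells valid: no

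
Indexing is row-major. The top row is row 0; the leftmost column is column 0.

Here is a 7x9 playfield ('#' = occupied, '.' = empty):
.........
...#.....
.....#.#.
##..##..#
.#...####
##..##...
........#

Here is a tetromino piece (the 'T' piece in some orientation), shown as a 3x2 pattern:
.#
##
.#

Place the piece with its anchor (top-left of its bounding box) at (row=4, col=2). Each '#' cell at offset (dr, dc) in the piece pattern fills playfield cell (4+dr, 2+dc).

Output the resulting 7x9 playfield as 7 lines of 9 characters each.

Answer: .........
...#.....
.....#.#.
##..##..#
.#.#.####
######...
...#....#

Derivation:
Fill (4+0,2+1) = (4,3)
Fill (4+1,2+0) = (5,2)
Fill (4+1,2+1) = (5,3)
Fill (4+2,2+1) = (6,3)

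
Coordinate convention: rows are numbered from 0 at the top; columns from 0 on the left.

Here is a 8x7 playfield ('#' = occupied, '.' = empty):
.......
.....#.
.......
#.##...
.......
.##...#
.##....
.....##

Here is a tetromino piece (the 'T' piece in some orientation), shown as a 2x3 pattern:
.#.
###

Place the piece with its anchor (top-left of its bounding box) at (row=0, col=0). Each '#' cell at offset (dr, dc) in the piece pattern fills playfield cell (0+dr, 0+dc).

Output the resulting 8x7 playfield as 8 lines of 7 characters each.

Answer: .#.....
###..#.
.......
#.##...
.......
.##...#
.##....
.....##

Derivation:
Fill (0+0,0+1) = (0,1)
Fill (0+1,0+0) = (1,0)
Fill (0+1,0+1) = (1,1)
Fill (0+1,0+2) = (1,2)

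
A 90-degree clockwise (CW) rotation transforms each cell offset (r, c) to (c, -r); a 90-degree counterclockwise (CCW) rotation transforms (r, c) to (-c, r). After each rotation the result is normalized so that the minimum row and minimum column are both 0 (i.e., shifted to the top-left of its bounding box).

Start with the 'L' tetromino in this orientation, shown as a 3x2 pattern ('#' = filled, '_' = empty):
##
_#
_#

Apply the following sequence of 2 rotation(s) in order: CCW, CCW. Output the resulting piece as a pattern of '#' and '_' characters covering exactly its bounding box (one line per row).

Answer: #_
#_
##

Derivation:
Start:
##
_#
_#
After rotation 1 (CCW):
###
#__
After rotation 2 (CCW):
#_
#_
##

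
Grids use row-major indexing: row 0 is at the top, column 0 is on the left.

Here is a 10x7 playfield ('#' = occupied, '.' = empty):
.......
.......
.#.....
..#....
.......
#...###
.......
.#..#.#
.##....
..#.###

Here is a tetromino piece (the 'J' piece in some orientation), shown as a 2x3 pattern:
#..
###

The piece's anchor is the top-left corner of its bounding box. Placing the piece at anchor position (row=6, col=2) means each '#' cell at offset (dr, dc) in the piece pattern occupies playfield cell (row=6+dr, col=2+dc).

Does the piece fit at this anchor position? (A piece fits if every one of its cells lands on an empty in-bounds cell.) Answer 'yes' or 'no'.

Answer: no

Derivation:
Check each piece cell at anchor (6, 2):
  offset (0,0) -> (6,2): empty -> OK
  offset (1,0) -> (7,2): empty -> OK
  offset (1,1) -> (7,3): empty -> OK
  offset (1,2) -> (7,4): occupied ('#') -> FAIL
All cells valid: no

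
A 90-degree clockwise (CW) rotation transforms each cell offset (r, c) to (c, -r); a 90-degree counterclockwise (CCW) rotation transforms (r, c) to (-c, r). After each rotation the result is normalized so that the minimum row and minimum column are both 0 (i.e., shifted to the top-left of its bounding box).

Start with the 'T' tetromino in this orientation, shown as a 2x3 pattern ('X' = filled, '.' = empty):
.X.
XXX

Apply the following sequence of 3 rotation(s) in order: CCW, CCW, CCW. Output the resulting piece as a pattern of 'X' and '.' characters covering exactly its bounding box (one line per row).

Answer: X.
XX
X.

Derivation:
Start:
.X.
XXX
After rotation 1 (CCW):
.X
XX
.X
After rotation 2 (CCW):
XXX
.X.
After rotation 3 (CCW):
X.
XX
X.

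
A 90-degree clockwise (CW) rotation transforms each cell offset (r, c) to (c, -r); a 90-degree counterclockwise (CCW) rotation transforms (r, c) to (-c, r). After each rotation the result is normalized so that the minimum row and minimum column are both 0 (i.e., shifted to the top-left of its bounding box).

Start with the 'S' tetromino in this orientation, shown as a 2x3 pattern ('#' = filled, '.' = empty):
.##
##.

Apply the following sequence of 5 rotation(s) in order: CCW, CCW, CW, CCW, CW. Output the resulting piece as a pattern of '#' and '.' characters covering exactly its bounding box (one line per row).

Answer: #.
##
.#

Derivation:
Start:
.##
##.
After rotation 1 (CCW):
#.
##
.#
After rotation 2 (CCW):
.##
##.
After rotation 3 (CW):
#.
##
.#
After rotation 4 (CCW):
.##
##.
After rotation 5 (CW):
#.
##
.#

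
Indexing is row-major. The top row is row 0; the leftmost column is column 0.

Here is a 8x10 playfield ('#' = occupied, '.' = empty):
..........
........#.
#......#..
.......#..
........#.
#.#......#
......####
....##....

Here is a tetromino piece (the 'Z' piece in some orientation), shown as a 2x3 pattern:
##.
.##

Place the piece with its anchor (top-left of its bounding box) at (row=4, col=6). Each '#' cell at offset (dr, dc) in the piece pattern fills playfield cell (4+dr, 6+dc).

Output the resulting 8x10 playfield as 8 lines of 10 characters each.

Fill (4+0,6+0) = (4,6)
Fill (4+0,6+1) = (4,7)
Fill (4+1,6+1) = (5,7)
Fill (4+1,6+2) = (5,8)

Answer: ..........
........#.
#......#..
.......#..
......###.
#.#....###
......####
....##....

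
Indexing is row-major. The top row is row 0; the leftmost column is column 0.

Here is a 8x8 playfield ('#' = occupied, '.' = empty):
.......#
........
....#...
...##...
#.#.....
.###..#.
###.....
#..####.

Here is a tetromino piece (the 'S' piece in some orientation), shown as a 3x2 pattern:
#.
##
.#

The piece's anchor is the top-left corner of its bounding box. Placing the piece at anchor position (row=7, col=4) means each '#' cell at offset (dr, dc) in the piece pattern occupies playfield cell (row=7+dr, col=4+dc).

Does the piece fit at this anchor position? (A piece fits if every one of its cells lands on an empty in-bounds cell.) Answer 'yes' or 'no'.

Check each piece cell at anchor (7, 4):
  offset (0,0) -> (7,4): occupied ('#') -> FAIL
  offset (1,0) -> (8,4): out of bounds -> FAIL
  offset (1,1) -> (8,5): out of bounds -> FAIL
  offset (2,1) -> (9,5): out of bounds -> FAIL
All cells valid: no

Answer: no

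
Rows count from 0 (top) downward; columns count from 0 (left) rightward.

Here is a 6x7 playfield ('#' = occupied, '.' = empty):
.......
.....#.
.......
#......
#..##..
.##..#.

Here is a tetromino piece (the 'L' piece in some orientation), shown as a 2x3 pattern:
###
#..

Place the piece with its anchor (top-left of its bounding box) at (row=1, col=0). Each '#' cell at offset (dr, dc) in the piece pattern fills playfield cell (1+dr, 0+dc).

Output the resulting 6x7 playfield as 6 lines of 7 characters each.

Fill (1+0,0+0) = (1,0)
Fill (1+0,0+1) = (1,1)
Fill (1+0,0+2) = (1,2)
Fill (1+1,0+0) = (2,0)

Answer: .......
###..#.
#......
#......
#..##..
.##..#.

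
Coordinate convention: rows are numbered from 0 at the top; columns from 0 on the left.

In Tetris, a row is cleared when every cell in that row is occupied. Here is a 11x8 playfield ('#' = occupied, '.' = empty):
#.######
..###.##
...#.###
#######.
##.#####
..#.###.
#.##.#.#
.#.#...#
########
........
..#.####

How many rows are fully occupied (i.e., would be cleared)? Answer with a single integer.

Answer: 1

Derivation:
Check each row:
  row 0: 1 empty cell -> not full
  row 1: 3 empty cells -> not full
  row 2: 4 empty cells -> not full
  row 3: 1 empty cell -> not full
  row 4: 1 empty cell -> not full
  row 5: 4 empty cells -> not full
  row 6: 3 empty cells -> not full
  row 7: 5 empty cells -> not full
  row 8: 0 empty cells -> FULL (clear)
  row 9: 8 empty cells -> not full
  row 10: 3 empty cells -> not full
Total rows cleared: 1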